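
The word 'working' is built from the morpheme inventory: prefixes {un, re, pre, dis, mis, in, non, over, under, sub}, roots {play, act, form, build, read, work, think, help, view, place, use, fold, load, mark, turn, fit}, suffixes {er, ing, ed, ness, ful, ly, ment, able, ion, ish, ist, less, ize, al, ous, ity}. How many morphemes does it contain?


Segmenting 'working' against the inventory:
  'work' -> root (morpheme 1)
  'ing' -> suffix (morpheme 2)
Total morphemes: 2

2


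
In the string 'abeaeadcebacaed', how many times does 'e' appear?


Scanning 'abeaeadcebacaed' for 'e':
  Position 2: 'e' -> MATCH (count: 1)
  Position 4: 'e' -> MATCH (count: 2)
  Position 8: 'e' -> MATCH (count: 3)
  Position 13: 'e' -> MATCH (count: 4)
Total occurrences of 'e': 4

4


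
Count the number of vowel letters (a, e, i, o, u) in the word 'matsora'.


Scanning each character of 'matsora':
  Position 1: 'm' -> consonant (running count: 0)
  Position 2: 'a' -> vowel (running count: 1)
  Position 3: 't' -> consonant (running count: 1)
  Position 4: 's' -> consonant (running count: 1)
  Position 5: 'o' -> vowel (running count: 2)
  Position 6: 'r' -> consonant (running count: 2)
  Position 7: 'a' -> vowel (running count: 3)
Total vowels: 3

3


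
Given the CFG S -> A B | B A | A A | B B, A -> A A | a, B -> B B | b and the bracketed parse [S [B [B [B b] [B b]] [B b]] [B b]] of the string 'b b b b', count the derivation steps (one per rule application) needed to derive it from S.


Every bracketed nonterminal node [X ...] in the tree is produced by exactly one rule application.
Reading the tree off as a leftmost derivation:
  Step 1: S  =>  B B   (applied S -> B B)
  Step 2: B B  =>  B B B   (applied B -> B B)
  Step 3: B B B  =>  B B B B   (applied B -> B B)
  Step 4: B B B B  =>  b B B B   (applied B -> b)
  Step 5: b B B B  =>  b b B B   (applied B -> b)
  Step 6: b b B B  =>  b b b B   (applied B -> b)
  Step 7: b b b B  =>  b b b b   (applied B -> b)
Final yield: b b b b
Total rewrite steps: 7

7


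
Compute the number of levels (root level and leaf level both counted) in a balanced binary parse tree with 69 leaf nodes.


In a balanced binary tree with n leaves the deepest leaf is ceil(log2(n)) edges below the root,
so counting node levels inclusive of root and leaves gives ceil(log2(n)) + 1 levels.
log2(69) = 6.1085
ceil(6.1085) = 7
levels = 7 + 1 = 8

8


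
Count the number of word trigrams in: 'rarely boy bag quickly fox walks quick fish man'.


Word trigrams from [9] words:
  Trigram 1: (rarely boy bag)
  Trigram 2: (boy bag quickly)
  Trigram 3: (bag quickly fox)
  Trigram 4: (quickly fox walks)
  Trigram 5: (fox walks quick)
  Trigram 6: (walks quick fish)
  Trigram 7: (quick fish man)
Total word trigrams: 9 - 2 = 7

7


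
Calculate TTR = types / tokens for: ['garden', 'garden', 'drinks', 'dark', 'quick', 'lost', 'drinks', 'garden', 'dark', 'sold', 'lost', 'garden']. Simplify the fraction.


Tokens: 12
Unique types: ('dark', 'drinks', 'garden', 'lost', 'quick', 'sold') = 6
TTR = 6/12
Simplify: divide both by 6 -> 1/2
TTR = 1/2

1/2


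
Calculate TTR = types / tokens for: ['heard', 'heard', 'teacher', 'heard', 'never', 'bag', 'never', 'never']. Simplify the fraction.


Tokens: 8
Unique types: ('bag', 'heard', 'never', 'teacher') = 4
TTR = 4/8
Simplify: divide both by 4 -> 1/2
TTR = 1/2

1/2


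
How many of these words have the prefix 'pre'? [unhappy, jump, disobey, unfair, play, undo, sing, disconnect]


Checking each word for prefix 'pre':
  'unhappy' -> no (count: 0)
  'jump' -> no (count: 0)
  'disobey' -> no (count: 0)
  'unfair' -> no (count: 0)
  'play' -> no (count: 0)
  'undo' -> no (count: 0)
  'sing' -> no (count: 0)
  'disconnect' -> no (count: 0)
Total with prefix 'pre': 0

0


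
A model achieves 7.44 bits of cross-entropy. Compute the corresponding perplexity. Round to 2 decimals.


Perplexity formula: PP = 2^H
H = 7.44
PP = 2^7.44
Decompose: 2^7.44 = 2^7 * 2^0.44
2^7 = 128, 2^0.44 ~ 1.3566043
PP ~ 128 * 1.3566043 = 173.6453504
Rounded to 2 decimals: 173.65

173.65


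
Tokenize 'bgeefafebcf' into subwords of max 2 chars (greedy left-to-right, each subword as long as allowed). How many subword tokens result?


'bgeefafebcf' has 11 characters.
Chunking with max size 2:
  Chunk 1: 'bg' (positions 0-1)
  Chunk 2: 'ee' (positions 2-3)
  Chunk 3: 'fa' (positions 4-5)
  Chunk 4: 'fe' (positions 6-7)
  Chunk 5: 'bc' (positions 8-9)
  Chunk 6: 'f' (positions 10-10)
Total chunks: ceil(11 / 2) = 6

6


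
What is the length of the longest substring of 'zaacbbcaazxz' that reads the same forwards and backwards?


Scanning 'zaacbbcaazxz' for palindromic substrings.
Substring at positions 0-9: 'zaacbbcaaz'.
Check: reverse('zaacbbcaaz') = 'zaacbbcaaz' -> palindrome confirmed.
Neighbouring characters ('-' / 'x') break symmetry, so it cannot extend further.
No longer palindromic substring exists; longest length = 10

10


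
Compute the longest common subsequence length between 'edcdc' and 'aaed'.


DP table for LCS of 'edcdc' and 'aaed':
       a  a  e  d
    0  0  0  0  0
  e 0  0  0  1  1
  d 0  0  0  1  2
  c 0  0  0  1  2
  d 0  0  0  1  2
  c 0  0  0  1  2
LCS: 'ed'
LCS length = 2

2


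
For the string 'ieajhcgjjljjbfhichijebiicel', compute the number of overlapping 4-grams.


String 'ieajhcgjjljjbfhichijebiicel' has length L = 27.
Number of overlapping n-grams = L - n + 1
Substituting: 27 - 4 + 1 = 24

24


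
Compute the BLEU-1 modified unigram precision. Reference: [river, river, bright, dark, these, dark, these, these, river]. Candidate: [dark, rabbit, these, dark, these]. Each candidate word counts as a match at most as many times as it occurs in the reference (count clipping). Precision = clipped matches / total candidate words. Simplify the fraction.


Reference word counts: {'bright': 1, 'dark': 2, 'river': 3, 'these': 3}
Checking each candidate word (with clipping):
  'dark' -> in reference (ref count 2, used 1/2) -> match (matches: 1)
  'rabbit' -> not in reference -> no match (matches: 1)
  'these' -> in reference (ref count 3, used 1/3) -> match (matches: 2)
  'dark' -> in reference (ref count 2, used 2/2) -> match (matches: 3)
  'these' -> in reference (ref count 3, used 2/3) -> match (matches: 4)
Clipped matches: 4, Candidate length: 5
Precision = 4/5

4/5


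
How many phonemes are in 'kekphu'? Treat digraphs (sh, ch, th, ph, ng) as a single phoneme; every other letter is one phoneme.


Parsing 'kekphu' greedily, digraphs first:
  'k' -> consonant phoneme (phonemes so far: 1)
  'e' -> vowel phoneme (phonemes so far: 2)
  'k' -> consonant phoneme (phonemes so far: 3)
  'ph' -> digraph (1 consonant phoneme) (phonemes so far: 4)
  'u' -> vowel phoneme (phonemes so far: 5)
Total phonemes: 5

5


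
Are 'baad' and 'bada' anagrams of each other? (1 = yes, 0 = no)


Sort characters of 'baad': 'aabd'
Sort characters of 'bada': 'aabd'
Sorted forms match -> they ARE anagrams
Result: 1

1


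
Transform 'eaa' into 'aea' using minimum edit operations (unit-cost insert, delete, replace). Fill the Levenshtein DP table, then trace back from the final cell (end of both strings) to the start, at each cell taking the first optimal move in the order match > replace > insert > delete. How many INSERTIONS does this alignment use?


Edit distance = 2. Backtracking from cell (3, 3) with preference match > replace > insert > delete,
then listing the resulting alignment 'eaa' -> 'aea' left to right:
  Step 1: replace e->a
  Step 2: replace a->e
  Step 3: keep 'a'
Total insertions: 0

0


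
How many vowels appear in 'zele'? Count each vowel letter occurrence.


Scanning each character of 'zele':
  Position 1: 'z' -> consonant (running count: 0)
  Position 2: 'e' -> vowel (running count: 1)
  Position 3: 'l' -> consonant (running count: 1)
  Position 4: 'e' -> vowel (running count: 2)
Total vowels: 2

2


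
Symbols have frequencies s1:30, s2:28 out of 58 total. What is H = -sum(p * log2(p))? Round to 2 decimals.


Computing entropy H = -sum(p_i * log2(p_i)):
  s1: p = 30/58 = 0.5172, -p*log2(p) = 0.4919
  s2: p = 28/58 = 0.4828, -p*log2(p) = 0.5072
H = sum of terms = 0.9991
Rounded to 2 decimals: 1.00

1.00


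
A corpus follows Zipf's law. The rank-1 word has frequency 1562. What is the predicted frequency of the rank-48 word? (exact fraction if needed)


Zipf's law: freq(rank) = f1 / rank
f1 = 1562, rank = 48
freq = 1562 / 48
GCD(1562, 48) = 2
Simplified: 781/24

781/24


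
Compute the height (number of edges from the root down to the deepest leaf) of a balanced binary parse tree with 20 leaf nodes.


In a balanced binary tree with n leaves the deepest leaf is ceil(log2(n)) edges below the root.
log2(20) = 4.3219
ceil(4.3219) = 5
height (edges) = 5

5


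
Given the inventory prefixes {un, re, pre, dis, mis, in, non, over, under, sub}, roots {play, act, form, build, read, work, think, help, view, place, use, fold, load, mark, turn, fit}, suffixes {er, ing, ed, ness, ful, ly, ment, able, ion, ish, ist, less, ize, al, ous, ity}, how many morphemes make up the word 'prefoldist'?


Segmenting 'prefoldist' against the inventory:
  'pre' -> prefix (morpheme 1)
  'fold' -> root (morpheme 2)
  'ist' -> suffix (morpheme 3)
Total morphemes: 3

3


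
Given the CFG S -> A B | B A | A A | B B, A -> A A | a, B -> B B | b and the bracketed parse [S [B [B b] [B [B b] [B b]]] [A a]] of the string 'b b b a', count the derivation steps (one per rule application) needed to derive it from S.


Every bracketed nonterminal node [X ...] in the tree is produced by exactly one rule application.
Reading the tree off as a leftmost derivation:
  Step 1: S  =>  B A   (applied S -> B A)
  Step 2: B A  =>  B B A   (applied B -> B B)
  Step 3: B B A  =>  b B A   (applied B -> b)
  Step 4: b B A  =>  b B B A   (applied B -> B B)
  Step 5: b B B A  =>  b b B A   (applied B -> b)
  Step 6: b b B A  =>  b b b A   (applied B -> b)
  Step 7: b b b A  =>  b b b a   (applied A -> a)
Final yield: b b b a
Total rewrite steps: 7

7


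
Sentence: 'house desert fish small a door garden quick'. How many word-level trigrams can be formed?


Word trigrams from [8] words:
  Trigram 1: (house desert fish)
  Trigram 2: (desert fish small)
  Trigram 3: (fish small a)
  Trigram 4: (small a door)
  Trigram 5: (a door garden)
  Trigram 6: (door garden quick)
Total word trigrams: 8 - 2 = 6

6


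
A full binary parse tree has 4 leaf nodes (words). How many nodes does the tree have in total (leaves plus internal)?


Leaf nodes (terminals): 4
Internal nodes = n - 1 = 4 - 1 = 3
Total = leaves + internal = 4 + 3 = 7

7


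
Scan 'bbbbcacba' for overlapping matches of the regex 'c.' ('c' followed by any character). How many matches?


Pattern: c. means 'c' followed by any character.
Scanning 'bbbbcacba' position-by-position:
  Pos 0: window 'bb' -> no
  Pos 1: window 'bb' -> no
  Pos 2: window 'bb' -> no
  Pos 3: window 'bc' -> no
  Pos 4: window 'ca' -> MATCH
  Pos 5: window 'ac' -> no
  Pos 6: window 'cb' -> MATCH
  Pos 7: window 'ba' -> no
  Pos 8: window 'a' -> no
Total matches: 2

2


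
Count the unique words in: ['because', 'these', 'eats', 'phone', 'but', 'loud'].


Listing all tokens and tracking unique types:
  Token 1: 'because' -> NEW (unique so far: 1)
  Token 2: 'these' -> NEW (unique so far: 2)
  Token 3: 'eats' -> NEW (unique so far: 3)
  Token 4: 'phone' -> NEW (unique so far: 4)
  Token 5: 'but' -> NEW (unique so far: 5)
  Token 6: 'loud' -> NEW (unique so far: 6)
Unique types: ('because', 'but', 'eats', 'loud', 'phone', 'these')
Vocabulary size: 6

6


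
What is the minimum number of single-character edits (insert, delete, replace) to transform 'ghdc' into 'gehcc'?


Building DP table for s1='ghdc' (len 4) and s2='gehcc' (len 5):
       g  e  h  c  c
    0  1  2  3  4  5
  g 1  0  1  2  3  4
  h 2  1  1  1  2  3
  d 3  2  2  2  2  3
  c 4  3  3  3  2  2
Edit distance = dp[4][5] = 2

2


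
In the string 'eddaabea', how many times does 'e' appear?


Scanning 'eddaabea' for 'e':
  Position 0: 'e' -> MATCH (count: 1)
  Position 6: 'e' -> MATCH (count: 2)
Total occurrences of 'e': 2

2


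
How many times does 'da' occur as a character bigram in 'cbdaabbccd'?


Scanning 'cbdaabbccd' for bigram 'da':
  Position 0: 'cb' -> no
  Position 1: 'bd' -> no
  Position 2: 'da' -> MATCH
  Position 3: 'aa' -> no
  Position 4: 'ab' -> no
  Position 5: 'bb' -> no
  Position 6: 'bc' -> no
  Position 7: 'cc' -> no
  Position 8: 'cd' -> no
Total matches: 1

1


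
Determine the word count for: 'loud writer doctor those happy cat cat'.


Counting words by splitting on spaces:
  Word 1: 'loud'
  Word 2: 'writer'
  Word 3: 'doctor'
  Word 4: 'those'
  Word 5: 'happy'
  Word 6: 'cat'
  Word 7: 'cat'
Total words: 7

7


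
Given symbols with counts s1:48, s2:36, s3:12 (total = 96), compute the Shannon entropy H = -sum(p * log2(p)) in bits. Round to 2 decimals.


Computing entropy H = -sum(p_i * log2(p_i)):
  s1: p = 48/96 = 0.5000, -p*log2(p) = 0.5000
  s2: p = 36/96 = 0.3750, -p*log2(p) = 0.5306
  s3: p = 12/96 = 0.1250, -p*log2(p) = 0.3750
H = sum of terms = 1.4056
Rounded to 2 decimals: 1.41

1.41


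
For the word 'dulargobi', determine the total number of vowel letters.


Scanning each character of 'dulargobi':
  Position 1: 'd' -> consonant (running count: 0)
  Position 2: 'u' -> vowel (running count: 1)
  Position 3: 'l' -> consonant (running count: 1)
  Position 4: 'a' -> vowel (running count: 2)
  Position 5: 'r' -> consonant (running count: 2)
  Position 6: 'g' -> consonant (running count: 2)
  Position 7: 'o' -> vowel (running count: 3)
  Position 8: 'b' -> consonant (running count: 3)
  Position 9: 'i' -> vowel (running count: 4)
Total vowels: 4

4


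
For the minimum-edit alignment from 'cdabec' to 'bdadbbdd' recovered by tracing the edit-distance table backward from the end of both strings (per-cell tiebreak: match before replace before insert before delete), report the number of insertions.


Edit distance = 5. Backtracking from cell (6, 8) with preference match > replace > insert > delete,
then listing the resulting alignment 'cdabec' -> 'bdadbbdd' left to right:
  Step 1: replace c->b
  Step 2: keep 'd'
  Step 3: keep 'a'
  Step 4: insert 'd' [insertion #1]
  Step 5: insert 'b' [insertion #2]
  Step 6: keep 'b'
  Step 7: replace e->d
  Step 8: replace c->d
Total insertions: 2

2


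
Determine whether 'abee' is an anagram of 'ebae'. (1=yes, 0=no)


Sort characters of 'abee': 'abee'
Sort characters of 'ebae': 'abee'
Sorted forms match -> they ARE anagrams
Result: 1

1


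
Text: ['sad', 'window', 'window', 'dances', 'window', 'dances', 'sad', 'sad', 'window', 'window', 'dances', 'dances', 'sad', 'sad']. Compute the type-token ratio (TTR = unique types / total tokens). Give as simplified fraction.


Tokens: 14
Unique types: ('dances', 'sad', 'window') = 3
TTR = 3/14
Already in lowest terms.

3/14


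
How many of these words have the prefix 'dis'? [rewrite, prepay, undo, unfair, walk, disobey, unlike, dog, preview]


Checking each word for prefix 'dis':
  'rewrite' -> no (count: 0)
  'prepay' -> no (count: 0)
  'undo' -> no (count: 0)
  'unfair' -> no (count: 0)
  'walk' -> no (count: 0)
  'disobey' -> YES, starts with 'dis' (count: 1)
  'unlike' -> no (count: 1)
  'dog' -> no (count: 1)
  'preview' -> no (count: 1)
Total with prefix 'dis': 1

1


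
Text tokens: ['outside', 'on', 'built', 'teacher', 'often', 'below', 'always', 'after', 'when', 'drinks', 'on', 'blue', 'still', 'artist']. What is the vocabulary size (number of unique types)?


Listing all tokens and tracking unique types:
  Token 1: 'outside' -> NEW (unique so far: 1)
  Token 2: 'on' -> NEW (unique so far: 2)
  Token 3: 'built' -> NEW (unique so far: 3)
  Token 4: 'teacher' -> NEW (unique so far: 4)
  Token 5: 'often' -> NEW (unique so far: 5)
  Token 6: 'below' -> NEW (unique so far: 6)
  Token 7: 'always' -> NEW (unique so far: 7)
  Token 8: 'after' -> NEW (unique so far: 8)
  Token 9: 'when' -> NEW (unique so far: 9)
  Token 10: 'drinks' -> NEW (unique so far: 10)
  Token 11: 'on' -> duplicate (unique so far: 10)
  Token 12: 'blue' -> NEW (unique so far: 11)
  Token 13: 'still' -> NEW (unique so far: 12)
  Token 14: 'artist' -> NEW (unique so far: 13)
Unique types: ('after', 'always', 'artist', 'below', 'blue', 'built', 'drinks', 'often', 'on', 'outside', 'still', 'teacher', 'when')
Vocabulary size: 13

13


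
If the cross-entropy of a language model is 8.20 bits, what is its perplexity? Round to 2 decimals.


Perplexity formula: PP = 2^H
H = 8.20
PP = 2^8.20
Decompose: 2^8.20 = 2^8 * 2^0.20
2^8 = 256, 2^0.20 ~ 1.1486984
PP ~ 256 * 1.1486984 = 294.0667904
Rounded to 2 decimals: 294.07

294.07


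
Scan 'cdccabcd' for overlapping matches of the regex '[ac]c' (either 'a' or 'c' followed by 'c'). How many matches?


Pattern: [ac]c means either 'a' or 'c' followed by 'c'.
Scanning 'cdccabcd' position-by-position:
  Pos 0: window 'cd' -> no
  Pos 1: window 'dc' -> no
  Pos 2: window 'cc' -> MATCH
  Pos 3: window 'ca' -> no
  Pos 4: window 'ab' -> no
  Pos 5: window 'bc' -> no
  Pos 6: window 'cd' -> no
  Pos 7: window 'd' -> no
Total matches: 1

1


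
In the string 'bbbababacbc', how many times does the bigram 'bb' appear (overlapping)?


Scanning 'bbbababacbc' for bigram 'bb':
  Position 0: 'bb' -> MATCH
  Position 1: 'bb' -> MATCH
  Position 2: 'ba' -> no
  Position 3: 'ab' -> no
  Position 4: 'ba' -> no
  Position 5: 'ab' -> no
  Position 6: 'ba' -> no
  Position 7: 'ac' -> no
  Position 8: 'cb' -> no
  Position 9: 'bc' -> no
Total matches: 2

2


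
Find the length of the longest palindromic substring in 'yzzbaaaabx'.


Scanning 'yzzbaaaabx' for palindromic substrings.
Substring at positions 3-8: 'baaaab'.
Check: reverse('baaaab') = 'baaaab' -> palindrome confirmed.
Neighbouring characters ('z' / 'x') break symmetry, so it cannot extend further.
No longer palindromic substring exists; longest length = 6

6


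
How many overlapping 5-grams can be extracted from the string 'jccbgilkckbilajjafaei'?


String 'jccbgilkckbilajjafaei' has length L = 21.
Number of overlapping n-grams = L - n + 1
Substituting: 21 - 5 + 1 = 17

17


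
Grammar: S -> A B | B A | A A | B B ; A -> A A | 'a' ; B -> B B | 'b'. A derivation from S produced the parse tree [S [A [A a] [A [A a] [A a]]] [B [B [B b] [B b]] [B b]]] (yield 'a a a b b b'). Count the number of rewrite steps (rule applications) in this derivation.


Every bracketed nonterminal node [X ...] in the tree is produced by exactly one rule application.
Reading the tree off as a leftmost derivation:
  Step 1: S  =>  A B   (applied S -> A B)
  Step 2: A B  =>  A A B   (applied A -> A A)
  Step 3: A A B  =>  a A B   (applied A -> a)
  Step 4: a A B  =>  a A A B   (applied A -> A A)
  Step 5: a A A B  =>  a a A B   (applied A -> a)
  Step 6: a a A B  =>  a a a B   (applied A -> a)
  Step 7: a a a B  =>  a a a B B   (applied B -> B B)
  Step 8: a a a B B  =>  a a a B B B   (applied B -> B B)
  Step 9: a a a B B B  =>  a a a b B B   (applied B -> b)
  Step 10: a a a b B B  =>  a a a b b B   (applied B -> b)
  Step 11: a a a b b B  =>  a a a b b b   (applied B -> b)
Final yield: a a a b b b
Total rewrite steps: 11

11


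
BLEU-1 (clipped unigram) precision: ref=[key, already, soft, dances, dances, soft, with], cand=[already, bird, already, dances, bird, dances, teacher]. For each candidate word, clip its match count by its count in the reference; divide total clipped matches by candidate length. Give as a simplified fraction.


Reference word counts: {'already': 1, 'dances': 2, 'key': 1, 'soft': 2, 'with': 1}
Checking each candidate word (with clipping):
  'already' -> in reference (ref count 1, used 1/1) -> match (matches: 1)
  'bird' -> not in reference -> no match (matches: 1)
  'already' -> ref count 1 already used up (1/1) -> clipped, no match (matches: 1)
  'dances' -> in reference (ref count 2, used 1/2) -> match (matches: 2)
  'bird' -> not in reference -> no match (matches: 2)
  'dances' -> in reference (ref count 2, used 2/2) -> match (matches: 3)
  'teacher' -> not in reference -> no match (matches: 3)
Clipped matches: 3, Candidate length: 7
Precision = 3/7

3/7


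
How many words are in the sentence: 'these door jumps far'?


Counting words by splitting on spaces:
  Word 1: 'these'
  Word 2: 'door'
  Word 3: 'jumps'
  Word 4: 'far'
Total words: 4

4


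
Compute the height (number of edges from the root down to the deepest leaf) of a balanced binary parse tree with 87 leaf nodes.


In a balanced binary tree with n leaves the deepest leaf is ceil(log2(n)) edges below the root.
log2(87) = 6.4429
ceil(6.4429) = 7
height (edges) = 7

7


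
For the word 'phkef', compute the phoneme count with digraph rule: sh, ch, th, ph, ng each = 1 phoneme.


Parsing 'phkef' greedily, digraphs first:
  'ph' -> digraph (1 consonant phoneme) (phonemes so far: 1)
  'k' -> consonant phoneme (phonemes so far: 2)
  'e' -> vowel phoneme (phonemes so far: 3)
  'f' -> consonant phoneme (phonemes so far: 4)
Total phonemes: 4

4


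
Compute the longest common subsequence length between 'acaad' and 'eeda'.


DP table for LCS of 'acaad' and 'eeda':
       e  e  d  a
    0  0  0  0  0
  a 0  0  0  0  1
  c 0  0  0  0  1
  a 0  0  0  0  1
  a 0  0  0  0  1
  d 0  0  0  1  1
LCS: 'a'
LCS length = 1

1


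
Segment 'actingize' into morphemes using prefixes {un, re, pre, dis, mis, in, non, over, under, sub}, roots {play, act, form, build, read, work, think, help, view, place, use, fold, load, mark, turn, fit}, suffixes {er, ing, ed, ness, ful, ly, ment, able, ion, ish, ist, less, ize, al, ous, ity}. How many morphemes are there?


Segmenting 'actingize' against the inventory:
  'act' -> root (morpheme 1)
  'ing' -> suffix (morpheme 2)
  'ize' -> suffix (morpheme 3)
Total morphemes: 3

3


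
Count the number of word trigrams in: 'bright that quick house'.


Word trigrams from [4] words:
  Trigram 1: (bright that quick)
  Trigram 2: (that quick house)
Total word trigrams: 4 - 2 = 2

2


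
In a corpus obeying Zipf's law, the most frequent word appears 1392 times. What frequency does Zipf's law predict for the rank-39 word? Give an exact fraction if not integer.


Zipf's law: freq(rank) = f1 / rank
f1 = 1392, rank = 39
freq = 1392 / 39
GCD(1392, 39) = 3
Simplified: 464/13

464/13


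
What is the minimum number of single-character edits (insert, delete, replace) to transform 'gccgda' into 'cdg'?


Building DP table for s1='gccgda' (len 6) and s2='cdg' (len 3):
       c  d  g
    0  1  2  3
  g 1  1  2  2
  c 2  1  2  3
  c 3  2  2  3
  g 4  3  3  2
  d 5  4  3  3
  a 6  5  4  4
Edit distance = dp[6][3] = 4

4


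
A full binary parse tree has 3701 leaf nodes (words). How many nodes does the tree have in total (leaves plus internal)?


Leaf nodes (terminals): 3701
Internal nodes = n - 1 = 3701 - 1 = 3700
Total = leaves + internal = 3701 + 3700 = 7401

7401


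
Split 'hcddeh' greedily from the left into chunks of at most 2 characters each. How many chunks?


'hcddeh' has 6 characters.
Chunking with max size 2:
  Chunk 1: 'hc' (positions 0-1)
  Chunk 2: 'dd' (positions 2-3)
  Chunk 3: 'eh' (positions 4-5)
Total chunks: ceil(6 / 2) = 3

3


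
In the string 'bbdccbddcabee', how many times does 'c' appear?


Scanning 'bbdccbddcabee' for 'c':
  Position 3: 'c' -> MATCH (count: 1)
  Position 4: 'c' -> MATCH (count: 2)
  Position 8: 'c' -> MATCH (count: 3)
Total occurrences of 'c': 3

3


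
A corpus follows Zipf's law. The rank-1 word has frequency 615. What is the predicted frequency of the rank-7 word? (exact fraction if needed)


Zipf's law: freq(rank) = f1 / rank
f1 = 615, rank = 7
freq = 615 / 7
GCD(615, 7) = 1
Simplified: 615/7

615/7


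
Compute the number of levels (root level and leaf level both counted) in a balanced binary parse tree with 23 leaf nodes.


In a balanced binary tree with n leaves the deepest leaf is ceil(log2(n)) edges below the root,
so counting node levels inclusive of root and leaves gives ceil(log2(n)) + 1 levels.
log2(23) = 4.5236
ceil(4.5236) = 5
levels = 5 + 1 = 6

6


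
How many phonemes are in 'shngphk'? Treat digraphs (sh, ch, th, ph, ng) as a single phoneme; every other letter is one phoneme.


Parsing 'shngphk' greedily, digraphs first:
  'sh' -> digraph (1 consonant phoneme) (phonemes so far: 1)
  'ng' -> digraph (1 consonant phoneme) (phonemes so far: 2)
  'ph' -> digraph (1 consonant phoneme) (phonemes so far: 3)
  'k' -> consonant phoneme (phonemes so far: 4)
Total phonemes: 4

4


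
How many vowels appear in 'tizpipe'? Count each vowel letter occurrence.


Scanning each character of 'tizpipe':
  Position 1: 't' -> consonant (running count: 0)
  Position 2: 'i' -> vowel (running count: 1)
  Position 3: 'z' -> consonant (running count: 1)
  Position 4: 'p' -> consonant (running count: 1)
  Position 5: 'i' -> vowel (running count: 2)
  Position 6: 'p' -> consonant (running count: 2)
  Position 7: 'e' -> vowel (running count: 3)
Total vowels: 3

3


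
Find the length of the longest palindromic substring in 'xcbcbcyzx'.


Scanning 'xcbcbcyzx' for palindromic substrings.
Substring at positions 1-5: 'cbcbc'.
Check: reverse('cbcbc') = 'cbcbc' -> palindrome confirmed.
Neighbouring characters ('x' / 'y') break symmetry, so it cannot extend further.
No longer palindromic substring exists; longest length = 5

5


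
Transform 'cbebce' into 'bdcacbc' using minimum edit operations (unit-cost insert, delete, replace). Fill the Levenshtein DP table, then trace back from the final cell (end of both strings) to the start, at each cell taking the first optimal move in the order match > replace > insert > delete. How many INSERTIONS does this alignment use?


Edit distance = 5. Backtracking from cell (6, 7) with preference match > replace > insert > delete,
then listing the resulting alignment 'cbebce' -> 'bdcacbc' left to right:
  Step 1: insert 'b' [insertion #1]
  Step 2: insert 'd' [insertion #2]
  Step 3: keep 'c'
  Step 4: replace b->a
  Step 5: replace e->c
  Step 6: keep 'b'
  Step 7: keep 'c'
  Step 8: delete 'e'
Total insertions: 2

2


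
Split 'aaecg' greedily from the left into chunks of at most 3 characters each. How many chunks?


'aaecg' has 5 characters.
Chunking with max size 3:
  Chunk 1: 'aae' (positions 0-2)
  Chunk 2: 'cg' (positions 3-4)
Total chunks: ceil(5 / 3) = 2

2


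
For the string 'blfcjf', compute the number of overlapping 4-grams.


String 'blfcjf' has length L = 6.
Number of overlapping n-grams = L - n + 1
Substituting: 6 - 4 + 1 = 3

3


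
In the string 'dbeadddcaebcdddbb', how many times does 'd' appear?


Scanning 'dbeadddcaebcdddbb' for 'd':
  Position 0: 'd' -> MATCH (count: 1)
  Position 4: 'd' -> MATCH (count: 2)
  Position 5: 'd' -> MATCH (count: 3)
  Position 6: 'd' -> MATCH (count: 4)
  Position 12: 'd' -> MATCH (count: 5)
  Position 13: 'd' -> MATCH (count: 6)
  Position 14: 'd' -> MATCH (count: 7)
Total occurrences of 'd': 7

7


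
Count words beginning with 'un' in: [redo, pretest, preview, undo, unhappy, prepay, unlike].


Checking each word for prefix 'un':
  'redo' -> no (count: 0)
  'pretest' -> no (count: 0)
  'preview' -> no (count: 0)
  'undo' -> YES, starts with 'un' (count: 1)
  'unhappy' -> YES, starts with 'un' (count: 2)
  'prepay' -> no (count: 2)
  'unlike' -> YES, starts with 'un' (count: 3)
Total with prefix 'un': 3

3


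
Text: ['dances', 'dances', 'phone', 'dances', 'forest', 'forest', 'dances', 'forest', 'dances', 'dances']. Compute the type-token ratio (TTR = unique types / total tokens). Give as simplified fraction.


Tokens: 10
Unique types: ('dances', 'forest', 'phone') = 3
TTR = 3/10
Already in lowest terms.

3/10


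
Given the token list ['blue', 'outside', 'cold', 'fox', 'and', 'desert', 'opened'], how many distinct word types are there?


Listing all tokens and tracking unique types:
  Token 1: 'blue' -> NEW (unique so far: 1)
  Token 2: 'outside' -> NEW (unique so far: 2)
  Token 3: 'cold' -> NEW (unique so far: 3)
  Token 4: 'fox' -> NEW (unique so far: 4)
  Token 5: 'and' -> NEW (unique so far: 5)
  Token 6: 'desert' -> NEW (unique so far: 6)
  Token 7: 'opened' -> NEW (unique so far: 7)
Unique types: ('and', 'blue', 'cold', 'desert', 'fox', 'opened', 'outside')
Vocabulary size: 7

7


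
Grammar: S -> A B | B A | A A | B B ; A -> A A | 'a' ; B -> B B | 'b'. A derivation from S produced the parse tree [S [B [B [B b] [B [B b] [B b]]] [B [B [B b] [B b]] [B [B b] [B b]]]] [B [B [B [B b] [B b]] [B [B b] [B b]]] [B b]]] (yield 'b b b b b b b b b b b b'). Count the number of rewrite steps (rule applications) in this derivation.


Every bracketed nonterminal node [X ...] in the tree is produced by exactly one rule application.
Reading the tree off as a leftmost derivation:
  Step 1: S  =>  B B   (applied S -> B B)
  Step 2: B B  =>  B B B   (applied B -> B B)
  Step 3: B B B  =>  B B B B   (applied B -> B B)
  Step 4: B B B B  =>  b B B B   (applied B -> b)
  Step 5: b B B B  =>  b B B B B   (applied B -> B B)
  Step 6: b B B B B  =>  b b B B B   (applied B -> b)
  Step 7: b b B B B  =>  b b b B B   (applied B -> b)
  Step 8: b b b B B  =>  b b b B B B   (applied B -> B B)
  Step 9: b b b B B B  =>  b b b B B B B   (applied B -> B B)
  Step 10: b b b B B B B  =>  b b b b B B B   (applied B -> b)
  Step 11: b b b b B B B  =>  b b b b b B B   (applied B -> b)
  Step 12: b b b b b B B  =>  b b b b b B B B   (applied B -> B B)
  Step 13: b b b b b B B B  =>  b b b b b b B B   (applied B -> b)
  Step 14: b b b b b b B B  =>  b b b b b b b B   (applied B -> b)
  Step 15: b b b b b b b B  =>  b b b b b b b B B   (applied B -> B B)
  Step 16: b b b b b b b B B  =>  b b b b b b b B B B   (applied B -> B B)
  Step 17: b b b b b b b B B B  =>  b b b b b b b B B B B   (applied B -> B B)
  Step 18: b b b b b b b B B B B  =>  b b b b b b b b B B B   (applied B -> b)
  Step 19: b b b b b b b b B B B  =>  b b b b b b b b b B B   (applied B -> b)
  Step 20: b b b b b b b b b B B  =>  b b b b b b b b b B B B   (applied B -> B B)
  Step 21: b b b b b b b b b B B B  =>  b b b b b b b b b b B B   (applied B -> b)
  Step 22: b b b b b b b b b b B B  =>  b b b b b b b b b b b B   (applied B -> b)
  Step 23: b b b b b b b b b b b B  =>  b b b b b b b b b b b b   (applied B -> b)
Final yield: b b b b b b b b b b b b
Total rewrite steps: 23

23


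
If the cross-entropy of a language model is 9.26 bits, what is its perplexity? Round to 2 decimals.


Perplexity formula: PP = 2^H
H = 9.26
PP = 2^9.26
Decompose: 2^9.26 = 2^9 * 2^0.26
2^9 = 512, 2^0.26 ~ 1.1974787
PP ~ 512 * 1.1974787 = 613.1090944
Rounded to 2 decimals: 613.11

613.11


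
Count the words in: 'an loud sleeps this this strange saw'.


Counting words by splitting on spaces:
  Word 1: 'an'
  Word 2: 'loud'
  Word 3: 'sleeps'
  Word 4: 'this'
  Word 5: 'this'
  Word 6: 'strange'
  Word 7: 'saw'
Total words: 7

7


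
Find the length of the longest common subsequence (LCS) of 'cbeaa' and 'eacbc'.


DP table for LCS of 'cbeaa' and 'eacbc':
       e  a  c  b  c
    0  0  0  0  0  0
  c 0  0  0  1  1  1
  b 0  0  0  1  2  2
  e 0  1  1  1  2  2
  a 0  1  2  2  2  2
  a 0  1  2  2  2  2
LCS: 'cb'
LCS length = 2

2


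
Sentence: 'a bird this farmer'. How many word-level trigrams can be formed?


Word trigrams from [4] words:
  Trigram 1: (a bird this)
  Trigram 2: (bird this farmer)
Total word trigrams: 4 - 2 = 2

2


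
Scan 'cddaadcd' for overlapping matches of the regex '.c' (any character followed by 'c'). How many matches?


Pattern: .c means any character followed by 'c'.
Scanning 'cddaadcd' position-by-position:
  Pos 0: window 'cd' -> no
  Pos 1: window 'dd' -> no
  Pos 2: window 'da' -> no
  Pos 3: window 'aa' -> no
  Pos 4: window 'ad' -> no
  Pos 5: window 'dc' -> MATCH
  Pos 6: window 'cd' -> no
  Pos 7: window 'd' -> no
Total matches: 1

1


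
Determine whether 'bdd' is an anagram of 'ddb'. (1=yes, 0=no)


Sort characters of 'bdd': 'bdd'
Sort characters of 'ddb': 'bdd'
Sorted forms match -> they ARE anagrams
Result: 1

1


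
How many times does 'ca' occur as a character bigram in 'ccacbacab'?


Scanning 'ccacbacab' for bigram 'ca':
  Position 0: 'cc' -> no
  Position 1: 'ca' -> MATCH
  Position 2: 'ac' -> no
  Position 3: 'cb' -> no
  Position 4: 'ba' -> no
  Position 5: 'ac' -> no
  Position 6: 'ca' -> MATCH
  Position 7: 'ab' -> no
Total matches: 2

2


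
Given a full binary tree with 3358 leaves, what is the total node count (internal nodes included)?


Leaf nodes (terminals): 3358
Internal nodes = n - 1 = 3358 - 1 = 3357
Total = leaves + internal = 3358 + 3357 = 6715

6715


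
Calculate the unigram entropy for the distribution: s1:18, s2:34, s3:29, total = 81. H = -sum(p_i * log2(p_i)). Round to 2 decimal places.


Computing entropy H = -sum(p_i * log2(p_i)):
  s1: p = 18/81 = 0.2222, -p*log2(p) = 0.4822
  s2: p = 34/81 = 0.4198, -p*log2(p) = 0.5257
  s3: p = 29/81 = 0.3580, -p*log2(p) = 0.5305
H = sum of terms = 1.5384
Rounded to 2 decimals: 1.54

1.54


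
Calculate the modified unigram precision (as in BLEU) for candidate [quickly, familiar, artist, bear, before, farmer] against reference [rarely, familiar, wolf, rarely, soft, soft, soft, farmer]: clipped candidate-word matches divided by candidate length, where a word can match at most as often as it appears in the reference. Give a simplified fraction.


Reference word counts: {'familiar': 1, 'farmer': 1, 'rarely': 2, 'soft': 3, 'wolf': 1}
Checking each candidate word (with clipping):
  'quickly' -> not in reference -> no match (matches: 0)
  'familiar' -> in reference (ref count 1, used 1/1) -> match (matches: 1)
  'artist' -> not in reference -> no match (matches: 1)
  'bear' -> not in reference -> no match (matches: 1)
  'before' -> not in reference -> no match (matches: 1)
  'farmer' -> in reference (ref count 1, used 1/1) -> match (matches: 2)
Clipped matches: 2, Candidate length: 6
Precision = 2/6 = 1/3

1/3


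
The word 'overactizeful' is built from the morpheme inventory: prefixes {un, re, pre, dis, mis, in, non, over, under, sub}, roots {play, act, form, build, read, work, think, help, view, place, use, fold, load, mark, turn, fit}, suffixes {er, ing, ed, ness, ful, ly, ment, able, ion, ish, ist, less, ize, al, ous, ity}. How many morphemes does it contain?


Segmenting 'overactizeful' against the inventory:
  'over' -> prefix (morpheme 1)
  'act' -> root (morpheme 2)
  'ize' -> suffix (morpheme 3)
  'ful' -> suffix (morpheme 4)
Total morphemes: 4

4


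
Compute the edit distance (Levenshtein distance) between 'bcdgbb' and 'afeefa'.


Building DP table for s1='bcdgbb' (len 6) and s2='afeefa' (len 6):
       a  f  e  e  f  a
    0  1  2  3  4  5  6
  b 1  1  2  3  4  5  6
  c 2  2  2  3  4  5  6
  d 3  3  3  3  4  5  6
  g 4  4  4  4  4  5  6
  b 5  5  5  5  5  5  6
  b 6  6  6  6  6  6  6
Edit distance = dp[6][6] = 6

6


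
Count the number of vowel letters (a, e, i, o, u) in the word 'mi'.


Scanning each character of 'mi':
  Position 1: 'm' -> consonant (running count: 0)
  Position 2: 'i' -> vowel (running count: 1)
Total vowels: 1

1


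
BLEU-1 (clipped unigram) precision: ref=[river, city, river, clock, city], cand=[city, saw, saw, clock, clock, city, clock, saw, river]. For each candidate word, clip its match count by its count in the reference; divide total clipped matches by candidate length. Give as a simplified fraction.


Reference word counts: {'city': 2, 'clock': 1, 'river': 2}
Checking each candidate word (with clipping):
  'city' -> in reference (ref count 2, used 1/2) -> match (matches: 1)
  'saw' -> not in reference -> no match (matches: 1)
  'saw' -> not in reference -> no match (matches: 1)
  'clock' -> in reference (ref count 1, used 1/1) -> match (matches: 2)
  'clock' -> ref count 1 already used up (1/1) -> clipped, no match (matches: 2)
  'city' -> in reference (ref count 2, used 2/2) -> match (matches: 3)
  'clock' -> ref count 1 already used up (1/1) -> clipped, no match (matches: 3)
  'saw' -> not in reference -> no match (matches: 3)
  'river' -> in reference (ref count 2, used 1/2) -> match (matches: 4)
Clipped matches: 4, Candidate length: 9
Precision = 4/9

4/9


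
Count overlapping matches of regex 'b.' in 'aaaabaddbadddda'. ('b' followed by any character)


Pattern: b. means 'b' followed by any character.
Scanning 'aaaabaddbadddda' position-by-position:
  Pos 0: window 'aa' -> no
  Pos 1: window 'aa' -> no
  Pos 2: window 'aa' -> no
  Pos 3: window 'ab' -> no
  Pos 4: window 'ba' -> MATCH
  Pos 5: window 'ad' -> no
  Pos 6: window 'dd' -> no
  Pos 7: window 'db' -> no
  Pos 8: window 'ba' -> MATCH
  Pos 9: window 'ad' -> no
  Pos 10: window 'dd' -> no
  Pos 11: window 'dd' -> no
  Pos 12: window 'dd' -> no
  Pos 13: window 'da' -> no
  Pos 14: window 'a' -> no
Total matches: 2

2


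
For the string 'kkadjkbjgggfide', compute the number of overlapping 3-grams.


String 'kkadjkbjgggfide' has length L = 15.
Number of overlapping n-grams = L - n + 1
Substituting: 15 - 3 + 1 = 13

13


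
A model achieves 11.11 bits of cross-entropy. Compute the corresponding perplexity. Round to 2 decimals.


Perplexity formula: PP = 2^H
H = 11.11
PP = 2^11.11
Decompose: 2^11.11 = 2^11 * 2^0.11
2^11 = 2048, 2^0.11 ~ 1.0792282
PP ~ 2048 * 1.0792282 = 2210.2593536
Rounded to 2 decimals: 2210.26

2210.26


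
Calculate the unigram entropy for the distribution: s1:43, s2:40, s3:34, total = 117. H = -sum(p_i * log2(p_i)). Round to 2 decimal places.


Computing entropy H = -sum(p_i * log2(p_i)):
  s1: p = 43/117 = 0.3675, -p*log2(p) = 0.5307
  s2: p = 40/117 = 0.3419, -p*log2(p) = 0.5294
  s3: p = 34/117 = 0.2906, -p*log2(p) = 0.5181
H = sum of terms = 1.5782
Rounded to 2 decimals: 1.58

1.58


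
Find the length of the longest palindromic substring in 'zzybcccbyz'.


Scanning 'zzybcccbyz' for palindromic substrings.
Substring at positions 1-9: 'zybcccbyz'.
Check: reverse('zybcccbyz') = 'zybcccbyz' -> palindrome confirmed.
Neighbouring characters ('z' / '-') break symmetry, so it cannot extend further.
No longer palindromic substring exists; longest length = 9

9


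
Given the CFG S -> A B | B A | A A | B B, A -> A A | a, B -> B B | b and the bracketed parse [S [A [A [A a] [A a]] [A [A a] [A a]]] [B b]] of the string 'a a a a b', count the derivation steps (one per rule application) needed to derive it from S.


Every bracketed nonterminal node [X ...] in the tree is produced by exactly one rule application.
Reading the tree off as a leftmost derivation:
  Step 1: S  =>  A B   (applied S -> A B)
  Step 2: A B  =>  A A B   (applied A -> A A)
  Step 3: A A B  =>  A A A B   (applied A -> A A)
  Step 4: A A A B  =>  a A A B   (applied A -> a)
  Step 5: a A A B  =>  a a A B   (applied A -> a)
  Step 6: a a A B  =>  a a A A B   (applied A -> A A)
  Step 7: a a A A B  =>  a a a A B   (applied A -> a)
  Step 8: a a a A B  =>  a a a a B   (applied A -> a)
  Step 9: a a a a B  =>  a a a a b   (applied B -> b)
Final yield: a a a a b
Total rewrite steps: 9

9


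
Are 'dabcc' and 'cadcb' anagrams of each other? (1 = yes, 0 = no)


Sort characters of 'dabcc': 'abccd'
Sort characters of 'cadcb': 'abccd'
Sorted forms match -> they ARE anagrams
Result: 1

1


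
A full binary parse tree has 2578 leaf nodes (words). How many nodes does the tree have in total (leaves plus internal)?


Leaf nodes (terminals): 2578
Internal nodes = n - 1 = 2578 - 1 = 2577
Total = leaves + internal = 2578 + 2577 = 5155

5155


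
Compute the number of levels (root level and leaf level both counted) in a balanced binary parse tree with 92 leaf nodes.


In a balanced binary tree with n leaves the deepest leaf is ceil(log2(n)) edges below the root,
so counting node levels inclusive of root and leaves gives ceil(log2(n)) + 1 levels.
log2(92) = 6.5236
ceil(6.5236) = 7
levels = 7 + 1 = 8

8


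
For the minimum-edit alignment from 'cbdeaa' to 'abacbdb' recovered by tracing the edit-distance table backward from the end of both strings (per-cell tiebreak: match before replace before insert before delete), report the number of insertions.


Edit distance = 6. Backtracking from cell (6, 7) with preference match > replace > insert > delete,
then listing the resulting alignment 'cbdeaa' -> 'abacbdb' left to right:
  Step 1: replace c->a
  Step 2: keep 'b'
  Step 3: insert 'a' [insertion #1]
  Step 4: replace d->c
  Step 5: replace e->b
  Step 6: replace a->d
  Step 7: replace a->b
Total insertions: 1

1
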